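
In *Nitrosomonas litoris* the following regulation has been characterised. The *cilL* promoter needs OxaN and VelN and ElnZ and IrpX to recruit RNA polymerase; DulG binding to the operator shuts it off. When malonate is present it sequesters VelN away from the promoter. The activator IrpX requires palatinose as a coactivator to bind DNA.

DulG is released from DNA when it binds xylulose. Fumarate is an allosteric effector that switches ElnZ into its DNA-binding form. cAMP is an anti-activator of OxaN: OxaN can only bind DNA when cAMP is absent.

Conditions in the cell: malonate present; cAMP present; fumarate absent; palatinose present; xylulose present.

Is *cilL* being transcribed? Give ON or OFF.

cAMP is present, so OxaN is inactive.
Malonate is present, so VelN is inactive.
Fumarate is absent, so ElnZ is inactive.
Xylulose is present, so DulG is inactive.
Palatinose is present, so IrpX is active.
Required activator OxaN is absent, so *cilL* is not transcribed.

OFF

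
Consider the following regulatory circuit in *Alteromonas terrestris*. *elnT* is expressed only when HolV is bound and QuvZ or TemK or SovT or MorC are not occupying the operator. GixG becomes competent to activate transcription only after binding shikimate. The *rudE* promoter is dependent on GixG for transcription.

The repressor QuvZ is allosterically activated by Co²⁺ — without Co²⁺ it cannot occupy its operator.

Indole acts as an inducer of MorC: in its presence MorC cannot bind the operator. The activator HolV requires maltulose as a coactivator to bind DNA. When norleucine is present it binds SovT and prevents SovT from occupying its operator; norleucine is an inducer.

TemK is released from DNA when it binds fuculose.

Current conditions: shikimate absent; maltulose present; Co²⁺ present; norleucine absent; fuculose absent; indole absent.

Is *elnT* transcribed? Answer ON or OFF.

OFF

Co²⁺ is present, so QuvZ is active.
Fuculose is absent, so TemK is active.
Norleucine is absent, so SovT is active.
Indole is absent, so MorC is active.
Maltulose is present, so HolV is active.
With repressor QuvZ bound, *elnT* is not transcribed.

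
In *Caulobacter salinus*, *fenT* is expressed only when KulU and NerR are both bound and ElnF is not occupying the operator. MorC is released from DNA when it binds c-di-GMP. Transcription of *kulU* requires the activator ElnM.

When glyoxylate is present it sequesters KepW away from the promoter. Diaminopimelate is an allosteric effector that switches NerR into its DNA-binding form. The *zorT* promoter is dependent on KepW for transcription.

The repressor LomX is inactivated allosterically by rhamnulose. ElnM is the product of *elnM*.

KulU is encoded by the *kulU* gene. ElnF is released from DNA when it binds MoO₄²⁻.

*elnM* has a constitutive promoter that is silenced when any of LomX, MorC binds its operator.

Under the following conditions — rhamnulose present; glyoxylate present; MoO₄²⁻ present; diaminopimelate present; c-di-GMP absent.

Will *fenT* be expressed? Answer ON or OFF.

OFF

Rhamnulose is present, so LomX is inactive.
c-di-GMP is absent, so MorC is active.
With repressor MorC bound, *elnM* is not transcribed.
So ElnM is not produced.
Required activator ElnM is absent, so *kulU* is not transcribed.
So KulU is not produced.
MoO₄²⁻ is present, so ElnF is inactive.
Diaminopimelate is present, so NerR is active.
Required activator KulU is absent, so *fenT* is not transcribed.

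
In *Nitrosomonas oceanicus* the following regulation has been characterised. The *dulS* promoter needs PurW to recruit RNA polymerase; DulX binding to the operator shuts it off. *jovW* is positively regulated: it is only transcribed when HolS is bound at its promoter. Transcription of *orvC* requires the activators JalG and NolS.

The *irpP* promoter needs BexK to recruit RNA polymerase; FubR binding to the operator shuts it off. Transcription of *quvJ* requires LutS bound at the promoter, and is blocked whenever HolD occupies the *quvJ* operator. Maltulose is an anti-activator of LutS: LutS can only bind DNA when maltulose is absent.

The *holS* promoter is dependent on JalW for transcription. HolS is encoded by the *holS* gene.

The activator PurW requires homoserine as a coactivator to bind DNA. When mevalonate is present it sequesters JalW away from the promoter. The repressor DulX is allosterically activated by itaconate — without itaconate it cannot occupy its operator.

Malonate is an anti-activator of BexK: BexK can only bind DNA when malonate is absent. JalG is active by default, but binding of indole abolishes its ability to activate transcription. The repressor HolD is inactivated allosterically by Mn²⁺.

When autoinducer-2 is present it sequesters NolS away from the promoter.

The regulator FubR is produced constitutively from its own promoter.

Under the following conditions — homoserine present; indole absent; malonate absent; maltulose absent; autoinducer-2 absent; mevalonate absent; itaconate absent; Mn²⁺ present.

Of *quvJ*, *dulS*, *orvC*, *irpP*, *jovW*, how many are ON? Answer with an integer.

4

Mn²⁺ is present, so HolD is inactive.
Maltulose is absent, so LutS is active.
No repressor is bound and LutS is active, so *quvJ* is transcribed.
→ *quvJ* is ON.
Itaconate is absent, so DulX is inactive.
Homoserine is present, so PurW is active.
No repressor is bound and PurW is active, so *dulS* is transcribed.
→ *dulS* is ON.
Indole is absent, so JalG is active.
Autoinducer-2 is absent, so NolS is active.
No repressor is bound and JalG and NolS are active, so *orvC* is transcribed.
→ *orvC* is ON.
FubR is produced constitutively and is active.
Malonate is absent, so BexK is active.
With repressor FubR bound, *irpP* is not transcribed.
→ *irpP* is OFF.
Mevalonate is absent, so JalW is active.
No repressor is bound and JalW is active, so *holS* is transcribed.
So HolS is produced and active.
No repressor is bound and HolS is active, so *jovW* is transcribed.
→ *jovW* is ON.
4 of the 5 genes are transcribed.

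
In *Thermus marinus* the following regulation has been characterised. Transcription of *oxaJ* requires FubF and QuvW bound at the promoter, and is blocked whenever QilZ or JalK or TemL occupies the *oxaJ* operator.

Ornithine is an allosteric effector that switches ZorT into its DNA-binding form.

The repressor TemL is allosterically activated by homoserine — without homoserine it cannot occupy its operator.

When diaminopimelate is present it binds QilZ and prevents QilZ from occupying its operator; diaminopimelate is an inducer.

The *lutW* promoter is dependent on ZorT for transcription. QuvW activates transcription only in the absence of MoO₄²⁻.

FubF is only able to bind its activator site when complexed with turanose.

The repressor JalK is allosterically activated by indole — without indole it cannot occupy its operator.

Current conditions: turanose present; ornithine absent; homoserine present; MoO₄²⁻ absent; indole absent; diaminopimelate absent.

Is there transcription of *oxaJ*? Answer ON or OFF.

OFF

Diaminopimelate is absent, so QilZ is active.
Turanose is present, so FubF is active.
Indole is absent, so JalK is inactive.
MoO₄²⁻ is absent, so QuvW is active.
Homoserine is present, so TemL is active.
With repressor QilZ bound, *oxaJ* is not transcribed.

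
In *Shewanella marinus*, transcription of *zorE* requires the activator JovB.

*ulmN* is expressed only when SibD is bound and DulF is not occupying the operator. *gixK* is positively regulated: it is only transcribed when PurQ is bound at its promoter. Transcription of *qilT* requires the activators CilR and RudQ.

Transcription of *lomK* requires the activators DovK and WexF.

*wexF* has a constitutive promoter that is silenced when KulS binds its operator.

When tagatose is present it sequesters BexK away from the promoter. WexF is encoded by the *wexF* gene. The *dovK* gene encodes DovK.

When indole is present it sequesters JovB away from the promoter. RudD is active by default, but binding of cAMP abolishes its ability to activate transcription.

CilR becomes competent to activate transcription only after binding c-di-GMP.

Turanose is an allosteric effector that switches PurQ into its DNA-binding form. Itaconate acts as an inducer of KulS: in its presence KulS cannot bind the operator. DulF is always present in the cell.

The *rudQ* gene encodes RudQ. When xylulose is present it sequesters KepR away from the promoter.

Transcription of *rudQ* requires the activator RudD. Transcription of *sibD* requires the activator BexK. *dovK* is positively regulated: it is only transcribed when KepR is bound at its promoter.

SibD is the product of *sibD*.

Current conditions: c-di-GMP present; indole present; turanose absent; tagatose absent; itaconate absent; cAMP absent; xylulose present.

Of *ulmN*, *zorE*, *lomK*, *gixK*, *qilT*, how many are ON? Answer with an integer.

Tagatose is absent, so BexK is active.
No repressor is bound and BexK is active, so *sibD* is transcribed.
So SibD is produced and active.
DulF is produced constitutively and is active.
With repressor DulF bound, *ulmN* is not transcribed.
→ *ulmN* is OFF.
Indole is present, so JovB is inactive.
Required activator JovB is absent, so *zorE* is not transcribed.
→ *zorE* is OFF.
Xylulose is present, so KepR is inactive.
Required activator KepR is absent, so *dovK* is not transcribed.
So DovK is not produced.
Itaconate is absent, so KulS is active.
With repressor KulS bound, *wexF* is not transcribed.
So WexF is not produced.
Required activator DovK is absent, so *lomK* is not transcribed.
→ *lomK* is OFF.
Turanose is absent, so PurQ is inactive.
Required activator PurQ is absent, so *gixK* is not transcribed.
→ *gixK* is OFF.
c-di-GMP is present, so CilR is active.
cAMP is absent, so RudD is active.
No repressor is bound and RudD is active, so *rudQ* is transcribed.
So RudQ is produced and active.
No repressor is bound and CilR and RudQ are active, so *qilT* is transcribed.
→ *qilT* is ON.
1 of the 5 genes is transcribed.

1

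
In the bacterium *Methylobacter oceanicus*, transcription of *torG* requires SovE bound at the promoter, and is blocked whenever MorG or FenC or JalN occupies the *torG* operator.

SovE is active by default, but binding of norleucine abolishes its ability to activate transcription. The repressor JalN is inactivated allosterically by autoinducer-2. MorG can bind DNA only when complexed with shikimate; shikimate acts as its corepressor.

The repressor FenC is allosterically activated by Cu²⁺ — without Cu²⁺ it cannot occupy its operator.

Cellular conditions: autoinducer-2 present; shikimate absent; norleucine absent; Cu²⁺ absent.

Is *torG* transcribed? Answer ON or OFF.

Norleucine is absent, so SovE is active.
Shikimate is absent, so MorG is inactive.
Cu²⁺ is absent, so FenC is inactive.
Autoinducer-2 is present, so JalN is inactive.
No repressor is bound and SovE is active, so *torG* is transcribed.

ON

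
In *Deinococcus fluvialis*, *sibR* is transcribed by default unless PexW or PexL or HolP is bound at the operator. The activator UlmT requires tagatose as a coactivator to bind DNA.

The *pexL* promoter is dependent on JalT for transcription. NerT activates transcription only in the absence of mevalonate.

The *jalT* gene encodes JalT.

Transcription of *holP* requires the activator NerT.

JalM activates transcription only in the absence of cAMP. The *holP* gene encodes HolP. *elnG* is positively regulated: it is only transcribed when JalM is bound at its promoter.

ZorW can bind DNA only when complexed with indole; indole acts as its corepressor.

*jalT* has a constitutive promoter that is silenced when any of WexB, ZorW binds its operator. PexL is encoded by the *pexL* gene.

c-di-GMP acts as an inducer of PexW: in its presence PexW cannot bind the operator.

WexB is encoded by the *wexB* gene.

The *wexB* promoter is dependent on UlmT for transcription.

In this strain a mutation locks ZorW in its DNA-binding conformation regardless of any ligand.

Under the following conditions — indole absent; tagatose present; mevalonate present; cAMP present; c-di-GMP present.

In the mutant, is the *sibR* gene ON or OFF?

c-di-GMP is present, so PexW is inactive.
Tagatose is present, so UlmT is active.
No repressor is bound and UlmT is active, so *wexB* is transcribed.
So WexB is produced and active.
ZorW is constitutively active in this strain.
With repressor WexB bound, *jalT* is not transcribed.
So JalT is not produced.
Required activator JalT is absent, so *pexL* is not transcribed.
So PexL is not produced.
Mevalonate is present, so NerT is inactive.
Required activator NerT is absent, so *holP* is not transcribed.
So HolP is not produced.
With no repressor bound, *sibR* is transcribed.

ON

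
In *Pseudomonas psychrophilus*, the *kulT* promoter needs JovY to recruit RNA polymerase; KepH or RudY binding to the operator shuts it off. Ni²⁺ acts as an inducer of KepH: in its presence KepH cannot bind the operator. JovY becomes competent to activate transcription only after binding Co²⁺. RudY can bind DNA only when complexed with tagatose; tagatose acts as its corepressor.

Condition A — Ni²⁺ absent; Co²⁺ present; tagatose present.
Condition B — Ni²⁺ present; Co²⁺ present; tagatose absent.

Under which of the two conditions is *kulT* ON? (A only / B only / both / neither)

B only

Condition A:
Ni²⁺ is absent, so KepH is active.
Co²⁺ is present, so JovY is active.
Tagatose is present, so RudY is active.
With repressor KepH bound, *kulT* is not transcribed.
→ *kulT* is OFF in A.
Condition B:
Ni²⁺ is present, so KepH is inactive.
Co²⁺ is present, so JovY is active.
Tagatose is absent, so RudY is inactive.
No repressor is bound and JovY is active, so *kulT* is transcribed.
→ *kulT* is ON in B.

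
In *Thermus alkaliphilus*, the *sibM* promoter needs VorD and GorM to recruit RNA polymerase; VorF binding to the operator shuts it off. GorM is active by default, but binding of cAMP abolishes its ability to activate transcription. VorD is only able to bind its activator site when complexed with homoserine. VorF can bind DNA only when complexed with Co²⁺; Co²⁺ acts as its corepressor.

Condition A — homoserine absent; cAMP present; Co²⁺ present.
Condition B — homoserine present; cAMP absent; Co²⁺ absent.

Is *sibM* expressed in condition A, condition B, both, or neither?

Condition A:
Homoserine is absent, so VorD is inactive.
cAMP is present, so GorM is inactive.
Co²⁺ is present, so VorF is active.
With repressor VorF bound, *sibM* is not transcribed.
→ *sibM* is OFF in A.
Condition B:
Homoserine is present, so VorD is active.
cAMP is absent, so GorM is active.
Co²⁺ is absent, so VorF is inactive.
No repressor is bound and VorD and GorM are active, so *sibM* is transcribed.
→ *sibM* is ON in B.

B only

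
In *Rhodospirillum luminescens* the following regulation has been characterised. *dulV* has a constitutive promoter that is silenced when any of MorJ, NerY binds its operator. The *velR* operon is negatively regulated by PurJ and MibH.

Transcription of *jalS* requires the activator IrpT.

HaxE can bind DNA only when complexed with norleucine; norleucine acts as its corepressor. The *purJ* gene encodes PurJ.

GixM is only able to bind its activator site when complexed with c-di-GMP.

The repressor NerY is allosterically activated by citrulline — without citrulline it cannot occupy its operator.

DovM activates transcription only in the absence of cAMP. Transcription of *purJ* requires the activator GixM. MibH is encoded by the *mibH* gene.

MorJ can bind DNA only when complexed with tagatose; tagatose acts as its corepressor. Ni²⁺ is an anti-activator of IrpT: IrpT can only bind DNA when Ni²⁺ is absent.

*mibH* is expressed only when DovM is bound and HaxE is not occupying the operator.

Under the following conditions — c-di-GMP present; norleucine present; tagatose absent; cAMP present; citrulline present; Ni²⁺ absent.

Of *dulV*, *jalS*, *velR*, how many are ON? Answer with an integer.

Tagatose is absent, so MorJ is inactive.
Citrulline is present, so NerY is active.
With repressor NerY bound, *dulV* is not transcribed.
→ *dulV* is OFF.
Ni²⁺ is absent, so IrpT is active.
No repressor is bound and IrpT is active, so *jalS* is transcribed.
→ *jalS* is ON.
c-di-GMP is present, so GixM is active.
No repressor is bound and GixM is active, so *purJ* is transcribed.
So PurJ is produced and active.
Norleucine is present, so HaxE is active.
cAMP is present, so DovM is inactive.
With repressor HaxE bound, *mibH* is not transcribed.
So MibH is not produced.
With repressor PurJ bound, *velR* is not transcribed.
→ *velR* is OFF.
1 of the 3 genes is transcribed.

1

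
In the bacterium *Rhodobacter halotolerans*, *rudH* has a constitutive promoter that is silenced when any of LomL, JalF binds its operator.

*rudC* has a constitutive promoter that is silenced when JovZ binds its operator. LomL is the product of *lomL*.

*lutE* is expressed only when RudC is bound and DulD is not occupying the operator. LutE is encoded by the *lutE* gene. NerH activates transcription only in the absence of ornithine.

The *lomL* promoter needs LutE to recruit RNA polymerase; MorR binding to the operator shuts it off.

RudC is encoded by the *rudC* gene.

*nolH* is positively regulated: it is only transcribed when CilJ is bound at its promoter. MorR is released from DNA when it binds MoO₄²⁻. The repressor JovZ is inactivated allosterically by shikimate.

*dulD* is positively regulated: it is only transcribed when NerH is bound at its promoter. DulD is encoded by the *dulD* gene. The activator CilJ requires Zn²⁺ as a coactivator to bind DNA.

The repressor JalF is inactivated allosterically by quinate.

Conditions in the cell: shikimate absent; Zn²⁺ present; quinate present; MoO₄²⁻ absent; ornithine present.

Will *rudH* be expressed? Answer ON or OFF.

Shikimate is absent, so JovZ is active.
With repressor JovZ bound, *rudC* is not transcribed.
So RudC is not produced.
Ornithine is present, so NerH is inactive.
Required activator NerH is absent, so *dulD* is not transcribed.
So DulD is not produced.
Required activator RudC is absent, so *lutE* is not transcribed.
So LutE is not produced.
MoO₄²⁻ is absent, so MorR is active.
With repressor MorR bound, *lomL* is not transcribed.
So LomL is not produced.
Quinate is present, so JalF is inactive.
With no repressor bound, *rudH* is transcribed.

ON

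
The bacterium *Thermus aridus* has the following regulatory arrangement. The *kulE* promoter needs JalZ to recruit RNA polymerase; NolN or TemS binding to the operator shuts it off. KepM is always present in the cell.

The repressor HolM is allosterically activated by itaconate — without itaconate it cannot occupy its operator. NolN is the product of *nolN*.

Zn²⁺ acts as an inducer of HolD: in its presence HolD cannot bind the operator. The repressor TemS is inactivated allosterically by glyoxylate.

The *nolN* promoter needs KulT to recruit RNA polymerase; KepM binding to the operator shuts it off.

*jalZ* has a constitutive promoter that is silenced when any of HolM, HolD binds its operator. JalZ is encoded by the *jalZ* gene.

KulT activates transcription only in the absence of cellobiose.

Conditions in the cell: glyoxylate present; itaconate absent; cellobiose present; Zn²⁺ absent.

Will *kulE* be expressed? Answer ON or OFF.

OFF

Itaconate is absent, so HolM is inactive.
Zn²⁺ is absent, so HolD is active.
With repressor HolD bound, *jalZ* is not transcribed.
So JalZ is not produced.
Cellobiose is present, so KulT is inactive.
KepM is produced constitutively and is active.
With repressor KepM bound, *nolN* is not transcribed.
So NolN is not produced.
Glyoxylate is present, so TemS is inactive.
Required activator JalZ is absent, so *kulE* is not transcribed.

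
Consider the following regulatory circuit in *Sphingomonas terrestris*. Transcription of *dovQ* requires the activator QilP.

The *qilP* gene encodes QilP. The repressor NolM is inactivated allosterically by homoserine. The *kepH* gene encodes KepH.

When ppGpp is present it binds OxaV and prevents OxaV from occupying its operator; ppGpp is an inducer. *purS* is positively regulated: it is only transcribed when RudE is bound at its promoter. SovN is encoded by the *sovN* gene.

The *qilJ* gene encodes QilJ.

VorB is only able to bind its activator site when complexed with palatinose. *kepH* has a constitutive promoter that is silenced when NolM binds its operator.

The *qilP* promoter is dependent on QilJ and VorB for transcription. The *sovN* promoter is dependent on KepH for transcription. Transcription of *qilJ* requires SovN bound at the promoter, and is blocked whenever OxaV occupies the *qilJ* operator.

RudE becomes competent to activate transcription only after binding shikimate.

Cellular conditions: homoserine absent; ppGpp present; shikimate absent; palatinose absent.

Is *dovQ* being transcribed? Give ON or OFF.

OFF

Homoserine is absent, so NolM is active.
With repressor NolM bound, *kepH* is not transcribed.
So KepH is not produced.
Required activator KepH is absent, so *sovN* is not transcribed.
So SovN is not produced.
ppGpp is present, so OxaV is inactive.
Required activator SovN is absent, so *qilJ* is not transcribed.
So QilJ is not produced.
Palatinose is absent, so VorB is inactive.
Required activator QilJ is absent, so *qilP* is not transcribed.
So QilP is not produced.
Required activator QilP is absent, so *dovQ* is not transcribed.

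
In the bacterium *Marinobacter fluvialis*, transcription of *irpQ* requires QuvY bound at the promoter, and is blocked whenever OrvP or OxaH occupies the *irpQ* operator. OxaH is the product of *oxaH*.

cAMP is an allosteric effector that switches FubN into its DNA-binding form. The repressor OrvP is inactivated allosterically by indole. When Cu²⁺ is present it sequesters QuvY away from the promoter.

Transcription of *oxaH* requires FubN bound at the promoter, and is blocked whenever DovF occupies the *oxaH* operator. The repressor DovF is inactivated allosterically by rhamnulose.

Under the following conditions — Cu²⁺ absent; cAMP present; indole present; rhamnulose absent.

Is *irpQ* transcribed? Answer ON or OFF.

Indole is present, so OrvP is inactive.
Cu²⁺ is absent, so QuvY is active.
Rhamnulose is absent, so DovF is active.
cAMP is present, so FubN is active.
With repressor DovF bound, *oxaH* is not transcribed.
So OxaH is not produced.
No repressor is bound and QuvY is active, so *irpQ* is transcribed.

ON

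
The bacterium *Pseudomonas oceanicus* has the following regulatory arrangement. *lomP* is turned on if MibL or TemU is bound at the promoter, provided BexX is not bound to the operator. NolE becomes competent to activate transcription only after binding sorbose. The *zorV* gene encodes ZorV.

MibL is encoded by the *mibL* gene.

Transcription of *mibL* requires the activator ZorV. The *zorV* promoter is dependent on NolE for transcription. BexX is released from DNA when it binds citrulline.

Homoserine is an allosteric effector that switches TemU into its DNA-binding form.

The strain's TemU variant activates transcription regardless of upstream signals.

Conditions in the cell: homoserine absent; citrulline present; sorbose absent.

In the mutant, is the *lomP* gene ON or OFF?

Citrulline is present, so BexX is inactive.
Sorbose is absent, so NolE is inactive.
Required activator NolE is absent, so *zorV* is not transcribed.
So ZorV is not produced.
Required activator ZorV is absent, so *mibL* is not transcribed.
So MibL is not produced.
TemU is constitutively active in this strain.
Activator TemU is present, so *lomP* is transcribed.

ON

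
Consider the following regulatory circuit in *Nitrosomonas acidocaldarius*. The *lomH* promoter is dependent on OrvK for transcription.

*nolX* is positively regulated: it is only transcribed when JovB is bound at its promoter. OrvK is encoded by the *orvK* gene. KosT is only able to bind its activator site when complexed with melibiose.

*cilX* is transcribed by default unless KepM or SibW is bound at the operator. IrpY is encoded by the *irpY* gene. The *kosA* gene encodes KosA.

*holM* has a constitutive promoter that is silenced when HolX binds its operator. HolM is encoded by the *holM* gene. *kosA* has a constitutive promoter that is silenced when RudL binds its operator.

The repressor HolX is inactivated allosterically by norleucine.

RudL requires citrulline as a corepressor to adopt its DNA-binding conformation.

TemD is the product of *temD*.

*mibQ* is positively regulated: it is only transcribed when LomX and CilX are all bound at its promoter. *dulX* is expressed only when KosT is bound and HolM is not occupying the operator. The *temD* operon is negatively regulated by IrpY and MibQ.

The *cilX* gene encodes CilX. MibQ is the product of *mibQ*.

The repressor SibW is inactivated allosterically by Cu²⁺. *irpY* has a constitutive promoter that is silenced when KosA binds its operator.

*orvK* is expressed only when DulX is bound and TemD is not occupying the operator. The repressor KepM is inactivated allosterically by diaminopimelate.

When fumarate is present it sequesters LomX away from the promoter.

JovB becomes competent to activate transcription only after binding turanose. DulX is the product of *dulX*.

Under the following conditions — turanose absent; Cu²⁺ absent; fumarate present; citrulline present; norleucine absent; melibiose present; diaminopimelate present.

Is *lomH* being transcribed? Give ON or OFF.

Citrulline is present, so RudL is active.
With repressor RudL bound, *kosA* is not transcribed.
So KosA is not produced.
With no repressor bound, *irpY* is transcribed.
So IrpY is produced and active.
Fumarate is present, so LomX is inactive.
Diaminopimelate is present, so KepM is inactive.
Cu²⁺ is absent, so SibW is active.
With repressor SibW bound, *cilX* is not transcribed.
So CilX is not produced.
Required activator LomX is absent, so *mibQ* is not transcribed.
So MibQ is not produced.
With repressor IrpY bound, *temD* is not transcribed.
So TemD is not produced.
Melibiose is present, so KosT is active.
Norleucine is absent, so HolX is active.
With repressor HolX bound, *holM* is not transcribed.
So HolM is not produced.
No repressor is bound and KosT is active, so *dulX* is transcribed.
So DulX is produced and active.
No repressor is bound and DulX is active, so *orvK* is transcribed.
So OrvK is produced and active.
No repressor is bound and OrvK is active, so *lomH* is transcribed.

ON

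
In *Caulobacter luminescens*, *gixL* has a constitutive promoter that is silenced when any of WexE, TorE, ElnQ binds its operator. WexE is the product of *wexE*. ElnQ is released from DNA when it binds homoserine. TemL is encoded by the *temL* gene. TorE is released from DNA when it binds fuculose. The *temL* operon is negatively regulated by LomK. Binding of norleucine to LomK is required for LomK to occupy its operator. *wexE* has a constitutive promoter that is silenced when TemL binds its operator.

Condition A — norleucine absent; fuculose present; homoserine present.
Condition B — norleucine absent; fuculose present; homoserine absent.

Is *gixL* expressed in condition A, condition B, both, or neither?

A only

Condition A:
Norleucine is absent, so LomK is inactive.
With no repressor bound, *temL* is transcribed.
So TemL is produced and active.
With repressor TemL bound, *wexE* is not transcribed.
So WexE is not produced.
Fuculose is present, so TorE is inactive.
Homoserine is present, so ElnQ is inactive.
With no repressor bound, *gixL* is transcribed.
→ *gixL* is ON in A.
Condition B:
Norleucine is absent, so LomK is inactive.
With no repressor bound, *temL* is transcribed.
So TemL is produced and active.
With repressor TemL bound, *wexE* is not transcribed.
So WexE is not produced.
Fuculose is present, so TorE is inactive.
Homoserine is absent, so ElnQ is active.
With repressor ElnQ bound, *gixL* is not transcribed.
→ *gixL* is OFF in B.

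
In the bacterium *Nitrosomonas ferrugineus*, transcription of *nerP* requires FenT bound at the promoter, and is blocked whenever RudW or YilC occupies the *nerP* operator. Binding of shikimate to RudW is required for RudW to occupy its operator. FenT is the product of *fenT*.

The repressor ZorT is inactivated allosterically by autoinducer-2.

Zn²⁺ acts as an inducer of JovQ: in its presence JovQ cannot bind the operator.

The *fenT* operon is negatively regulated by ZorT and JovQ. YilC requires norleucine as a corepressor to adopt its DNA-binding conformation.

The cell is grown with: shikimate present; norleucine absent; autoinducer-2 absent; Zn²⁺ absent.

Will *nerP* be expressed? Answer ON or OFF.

Shikimate is present, so RudW is active.
Norleucine is absent, so YilC is inactive.
Autoinducer-2 is absent, so ZorT is active.
Zn²⁺ is absent, so JovQ is active.
With repressor ZorT bound, *fenT* is not transcribed.
So FenT is not produced.
With repressor RudW bound, *nerP* is not transcribed.

OFF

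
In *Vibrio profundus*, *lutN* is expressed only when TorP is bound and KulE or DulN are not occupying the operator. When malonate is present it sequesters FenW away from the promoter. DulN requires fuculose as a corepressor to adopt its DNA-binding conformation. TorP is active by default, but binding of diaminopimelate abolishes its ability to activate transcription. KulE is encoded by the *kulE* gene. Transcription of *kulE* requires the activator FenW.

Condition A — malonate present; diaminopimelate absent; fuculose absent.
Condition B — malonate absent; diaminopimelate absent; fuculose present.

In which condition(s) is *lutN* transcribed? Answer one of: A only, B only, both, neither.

A only

Condition A:
Malonate is present, so FenW is inactive.
Required activator FenW is absent, so *kulE* is not transcribed.
So KulE is not produced.
Diaminopimelate is absent, so TorP is active.
Fuculose is absent, so DulN is inactive.
No repressor is bound and TorP is active, so *lutN* is transcribed.
→ *lutN* is ON in A.
Condition B:
Malonate is absent, so FenW is active.
No repressor is bound and FenW is active, so *kulE* is transcribed.
So KulE is produced and active.
Diaminopimelate is absent, so TorP is active.
Fuculose is present, so DulN is active.
With repressor KulE bound, *lutN* is not transcribed.
→ *lutN* is OFF in B.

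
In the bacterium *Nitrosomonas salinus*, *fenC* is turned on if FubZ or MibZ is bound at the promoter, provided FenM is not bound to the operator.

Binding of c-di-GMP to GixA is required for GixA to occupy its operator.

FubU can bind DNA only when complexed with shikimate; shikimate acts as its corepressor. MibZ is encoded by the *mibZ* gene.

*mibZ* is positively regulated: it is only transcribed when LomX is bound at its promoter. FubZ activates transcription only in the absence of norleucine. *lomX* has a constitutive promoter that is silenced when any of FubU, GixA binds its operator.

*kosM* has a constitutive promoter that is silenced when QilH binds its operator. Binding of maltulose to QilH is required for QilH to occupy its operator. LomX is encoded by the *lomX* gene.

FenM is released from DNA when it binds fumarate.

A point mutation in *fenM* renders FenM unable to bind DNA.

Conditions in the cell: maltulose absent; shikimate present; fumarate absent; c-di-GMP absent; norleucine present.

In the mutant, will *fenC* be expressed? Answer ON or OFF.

OFF

FenM is non-functional in this strain, so it has no effect.
Norleucine is present, so FubZ is inactive.
Shikimate is present, so FubU is active.
c-di-GMP is absent, so GixA is inactive.
With repressor FubU bound, *lomX* is not transcribed.
So LomX is not produced.
Required activator LomX is absent, so *mibZ* is not transcribed.
So MibZ is not produced.
No activator is available at the *fenC* promoter, so *fenC* is not transcribed.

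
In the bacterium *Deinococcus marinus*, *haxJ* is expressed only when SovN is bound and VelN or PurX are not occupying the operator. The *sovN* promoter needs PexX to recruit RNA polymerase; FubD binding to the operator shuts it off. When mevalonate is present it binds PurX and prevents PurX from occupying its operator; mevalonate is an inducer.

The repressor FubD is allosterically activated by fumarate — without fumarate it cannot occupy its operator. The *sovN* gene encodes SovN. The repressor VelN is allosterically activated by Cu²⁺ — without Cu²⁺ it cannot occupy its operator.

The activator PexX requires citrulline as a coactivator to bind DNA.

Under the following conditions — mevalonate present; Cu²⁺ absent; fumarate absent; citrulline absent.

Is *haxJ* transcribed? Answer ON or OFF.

Cu²⁺ is absent, so VelN is inactive.
Fumarate is absent, so FubD is inactive.
Citrulline is absent, so PexX is inactive.
Required activator PexX is absent, so *sovN* is not transcribed.
So SovN is not produced.
Mevalonate is present, so PurX is inactive.
Required activator SovN is absent, so *haxJ* is not transcribed.

OFF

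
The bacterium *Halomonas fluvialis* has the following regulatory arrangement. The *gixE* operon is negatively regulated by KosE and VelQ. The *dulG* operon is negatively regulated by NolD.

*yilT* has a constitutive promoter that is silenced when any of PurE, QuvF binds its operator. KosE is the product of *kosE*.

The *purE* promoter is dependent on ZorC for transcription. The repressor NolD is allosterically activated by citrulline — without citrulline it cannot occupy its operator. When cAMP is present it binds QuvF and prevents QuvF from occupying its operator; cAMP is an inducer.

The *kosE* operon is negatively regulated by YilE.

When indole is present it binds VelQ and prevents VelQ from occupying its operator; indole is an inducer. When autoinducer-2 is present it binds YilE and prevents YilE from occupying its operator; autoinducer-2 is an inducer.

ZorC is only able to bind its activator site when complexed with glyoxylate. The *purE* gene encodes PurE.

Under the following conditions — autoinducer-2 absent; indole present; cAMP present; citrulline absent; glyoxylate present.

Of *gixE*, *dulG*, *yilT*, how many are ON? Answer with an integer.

Autoinducer-2 is absent, so YilE is active.
With repressor YilE bound, *kosE* is not transcribed.
So KosE is not produced.
Indole is present, so VelQ is inactive.
With no repressor bound, *gixE* is transcribed.
→ *gixE* is ON.
Citrulline is absent, so NolD is inactive.
With no repressor bound, *dulG* is transcribed.
→ *dulG* is ON.
Glyoxylate is present, so ZorC is active.
No repressor is bound and ZorC is active, so *purE* is transcribed.
So PurE is produced and active.
cAMP is present, so QuvF is inactive.
With repressor PurE bound, *yilT* is not transcribed.
→ *yilT* is OFF.
2 of the 3 genes are transcribed.

2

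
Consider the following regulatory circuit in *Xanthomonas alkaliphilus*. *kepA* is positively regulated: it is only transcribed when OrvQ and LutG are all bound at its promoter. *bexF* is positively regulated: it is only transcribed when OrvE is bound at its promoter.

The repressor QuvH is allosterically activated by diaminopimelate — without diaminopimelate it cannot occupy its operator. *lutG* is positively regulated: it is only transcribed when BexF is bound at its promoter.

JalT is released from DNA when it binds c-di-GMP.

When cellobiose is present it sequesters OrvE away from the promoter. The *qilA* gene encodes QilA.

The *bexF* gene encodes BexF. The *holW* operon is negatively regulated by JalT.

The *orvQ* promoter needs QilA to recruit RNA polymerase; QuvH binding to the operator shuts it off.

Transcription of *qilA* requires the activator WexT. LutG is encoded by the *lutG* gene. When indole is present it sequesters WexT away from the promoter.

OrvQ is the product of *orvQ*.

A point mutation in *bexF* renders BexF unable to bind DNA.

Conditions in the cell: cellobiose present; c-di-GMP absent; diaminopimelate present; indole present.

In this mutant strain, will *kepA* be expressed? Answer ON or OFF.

Diaminopimelate is present, so QuvH is active.
Indole is present, so WexT is inactive.
Required activator WexT is absent, so *qilA* is not transcribed.
So QilA is not produced.
With repressor QuvH bound, *orvQ* is not transcribed.
So OrvQ is not produced.
BexF is non-functional in this strain, so it has no effect.
Required activator BexF is absent, so *lutG* is not transcribed.
So LutG is not produced.
Required activator OrvQ is absent, so *kepA* is not transcribed.

OFF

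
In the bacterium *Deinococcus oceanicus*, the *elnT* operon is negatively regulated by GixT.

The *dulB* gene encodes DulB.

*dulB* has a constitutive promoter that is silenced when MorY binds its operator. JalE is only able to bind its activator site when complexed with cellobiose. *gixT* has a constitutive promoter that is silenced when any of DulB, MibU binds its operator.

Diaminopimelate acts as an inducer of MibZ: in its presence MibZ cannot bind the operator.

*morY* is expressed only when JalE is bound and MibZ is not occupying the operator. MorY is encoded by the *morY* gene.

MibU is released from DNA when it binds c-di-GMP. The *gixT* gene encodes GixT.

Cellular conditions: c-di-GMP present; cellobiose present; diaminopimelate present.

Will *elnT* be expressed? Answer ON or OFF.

Cellobiose is present, so JalE is active.
Diaminopimelate is present, so MibZ is inactive.
No repressor is bound and JalE is active, so *morY* is transcribed.
So MorY is produced and active.
With repressor MorY bound, *dulB* is not transcribed.
So DulB is not produced.
c-di-GMP is present, so MibU is inactive.
With no repressor bound, *gixT* is transcribed.
So GixT is produced and active.
With repressor GixT bound, *elnT* is not transcribed.

OFF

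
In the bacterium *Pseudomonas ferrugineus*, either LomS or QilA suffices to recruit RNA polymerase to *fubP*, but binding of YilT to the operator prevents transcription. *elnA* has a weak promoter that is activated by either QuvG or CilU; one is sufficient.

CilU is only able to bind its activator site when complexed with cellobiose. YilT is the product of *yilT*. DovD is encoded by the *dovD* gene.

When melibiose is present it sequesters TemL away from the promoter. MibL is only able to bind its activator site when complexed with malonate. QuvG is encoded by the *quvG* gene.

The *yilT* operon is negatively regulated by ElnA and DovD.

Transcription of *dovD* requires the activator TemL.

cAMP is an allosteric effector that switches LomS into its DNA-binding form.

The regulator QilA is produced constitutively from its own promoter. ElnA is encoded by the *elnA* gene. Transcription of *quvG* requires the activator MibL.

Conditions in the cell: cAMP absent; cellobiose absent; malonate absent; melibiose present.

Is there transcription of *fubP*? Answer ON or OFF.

cAMP is absent, so LomS is inactive.
QilA is produced constitutively and is active.
Malonate is absent, so MibL is inactive.
Required activator MibL is absent, so *quvG* is not transcribed.
So QuvG is not produced.
Cellobiose is absent, so CilU is inactive.
No activator is available at the *elnA* promoter, so *elnA* is not transcribed.
So ElnA is not produced.
Melibiose is present, so TemL is inactive.
Required activator TemL is absent, so *dovD* is not transcribed.
So DovD is not produced.
With no repressor bound, *yilT* is transcribed.
So YilT is produced and active.
With repressor YilT bound, *fubP* is not transcribed.

OFF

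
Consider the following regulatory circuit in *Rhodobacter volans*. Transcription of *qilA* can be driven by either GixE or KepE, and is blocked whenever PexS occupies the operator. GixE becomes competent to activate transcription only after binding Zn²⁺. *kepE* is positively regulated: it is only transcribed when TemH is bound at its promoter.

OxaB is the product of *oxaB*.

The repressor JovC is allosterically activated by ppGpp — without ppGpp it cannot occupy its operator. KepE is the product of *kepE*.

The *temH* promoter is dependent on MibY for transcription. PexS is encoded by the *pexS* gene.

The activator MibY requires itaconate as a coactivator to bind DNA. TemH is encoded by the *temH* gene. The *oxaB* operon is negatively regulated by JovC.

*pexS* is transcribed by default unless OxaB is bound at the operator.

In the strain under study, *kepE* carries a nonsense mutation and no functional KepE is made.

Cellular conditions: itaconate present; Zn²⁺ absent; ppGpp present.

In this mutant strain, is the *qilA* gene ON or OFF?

OFF

ppGpp is present, so JovC is active.
With repressor JovC bound, *oxaB* is not transcribed.
So OxaB is not produced.
With no repressor bound, *pexS* is transcribed.
So PexS is produced and active.
Zn²⁺ is absent, so GixE is inactive.
KepE is non-functional in this strain, so it has no effect.
With repressor PexS bound, *qilA* is not transcribed.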